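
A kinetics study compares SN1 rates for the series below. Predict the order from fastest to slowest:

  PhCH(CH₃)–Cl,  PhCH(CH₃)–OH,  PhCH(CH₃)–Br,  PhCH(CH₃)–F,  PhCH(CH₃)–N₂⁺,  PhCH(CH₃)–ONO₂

PhCH(CH₃)–N₂⁺ > PhCH(CH₃)–Br > PhCH(CH₃)–Cl > PhCH(CH₃)–ONO₂ > PhCH(CH₃)–F > PhCH(CH₃)–OH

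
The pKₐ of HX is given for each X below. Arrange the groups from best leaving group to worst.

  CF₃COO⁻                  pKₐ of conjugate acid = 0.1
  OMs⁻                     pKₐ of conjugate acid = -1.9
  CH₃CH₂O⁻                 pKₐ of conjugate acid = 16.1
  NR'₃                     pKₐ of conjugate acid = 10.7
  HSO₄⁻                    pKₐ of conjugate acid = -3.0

Lower conjugate-acid pKₐ ⇒ weaker base ⇒ better leaving group.
Sorting by the given values: HSO₄⁻ (-3.0), OMs⁻ (-1.9), CF₃COO⁻ (0.1), NR'₃ (10.7), CH₃CH₂O⁻ (16.1).

HSO₄⁻ > OMs⁻ > CF₃COO⁻ > NR'₃ > CH₃CH₂O⁻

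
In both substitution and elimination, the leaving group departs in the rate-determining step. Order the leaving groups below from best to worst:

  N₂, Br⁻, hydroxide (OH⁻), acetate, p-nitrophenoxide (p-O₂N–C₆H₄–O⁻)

The more stable X⁻ (or X) is on its own — i.e. the weaker a base it is — the better a leaving group it makes.
N₂: no meaningful conjugate acid; N₂ departs as an exceptionally stable neutral molecule
Br⁻: pKₐ(HBr) ≈ -9
acetate: pKₐ(CH₃COOH) ≈ 4.8 — resonance-stabilised but still a weak base
p-nitrophenoxide (p-O₂N–C₆H₄–O⁻): pKₐ(p-nitrophenol) ≈ 7.2 — nitro group delocalises the charge; the classic chromogenic LG
hydroxide (OH⁻): pKₐ(H₂O) ≈ 15.7 — strong base; essentially never leaves without prior activation

N₂ > Br⁻ > acetate > p-nitrophenoxide (p-O₂N–C₆H₄–O⁻) > hydroxide (OH⁻)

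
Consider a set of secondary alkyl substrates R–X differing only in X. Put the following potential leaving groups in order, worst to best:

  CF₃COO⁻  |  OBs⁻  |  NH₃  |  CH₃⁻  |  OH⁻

CH₃⁻ < OH⁻ < NH₃ < CF₃COO⁻ < OBs⁻

OBs⁻: pKₐ(p-BrC₆H₄SO₃H) ≈ -2.8 — arenesulfonate with a p-bromo substituent
CF₃COO⁻: pKₐ(CF₃COOH) ≈ 0.2
NH₃: pKₐ(NH₄⁺) ≈ 9.2 — neutral but moderately basic; leaves from R–NH₃⁺
OH⁻: pKₐ(H₂O) ≈ 15.7
CH₃⁻: pKₐ(CH₄) ≈ 48 — unstabilised carbanion; the worst conceivable leaving group
Reversing gives the worst-to-best order requested.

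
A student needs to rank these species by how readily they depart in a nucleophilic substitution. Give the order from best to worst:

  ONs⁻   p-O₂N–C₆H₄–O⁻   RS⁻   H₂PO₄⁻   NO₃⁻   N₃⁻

The more stable X⁻ (or X) is on its own — i.e. the weaker a base it is — the better a leaving group it makes.
ONs⁻: pKₐ(p-O₂NC₆H₄SO₃H) ≈ -3.5
NO₃⁻: pKₐ(HNO₃) ≈ -1.3
H₂PO₄⁻: pKₐ(H₃PO₄) ≈ 2.1
N₃⁻: pKₐ(HN₃) ≈ 4.7
p-O₂N–C₆H₄–O⁻: pKₐ(p-nitrophenol) ≈ 7.2
RS⁻: pKₐ(RSH (a thiol)) ≈ 10.5

ONs⁻ > NO₃⁻ > H₂PO₄⁻ > N₃⁻ > p-O₂N–C₆H₄–O⁻ > RS⁻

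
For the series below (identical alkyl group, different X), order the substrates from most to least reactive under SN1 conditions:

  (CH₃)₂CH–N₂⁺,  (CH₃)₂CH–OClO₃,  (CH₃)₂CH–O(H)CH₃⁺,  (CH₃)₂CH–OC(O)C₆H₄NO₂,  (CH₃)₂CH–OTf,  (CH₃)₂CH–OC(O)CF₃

(CH₃)₂CH–N₂⁺ > (CH₃)₂CH–OTf > (CH₃)₂CH–OClO₃ > (CH₃)₂CH–O(H)CH₃⁺ > (CH₃)₂CH–OC(O)CF₃ > (CH₃)₂CH–OC(O)C₆H₄NO₂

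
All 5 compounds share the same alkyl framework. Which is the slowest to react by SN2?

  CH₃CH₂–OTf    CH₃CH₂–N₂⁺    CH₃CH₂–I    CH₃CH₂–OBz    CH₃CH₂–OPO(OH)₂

CH₃CH₂–OBz

With the same alkyl group throughout, only the leaving group differentiates the rates.
The more stable X⁻ (or X) is on its own — i.e. the weaker a base it is — the better a leaving group it makes.
CH₃CH₂–N₂⁺ loses N₂: no meaningful conjugate acid; N₂ departs as an exceptionally stable neutral molecule
CH₃CH₂–OTf loses OTf⁻: pKₐ(CF₃SO₃H (triflic acid)) ≈ -14
CH₃CH₂–I loses I⁻: pKₐ(HI) ≈ -10
CH₃CH₂–OPO(OH)₂ loses H₂PO₄⁻: pKₐ(H₃PO₄) ≈ 2.1
CH₃CH₂–OBz loses PhCOO⁻: pKₐ(C₆H₅COOH) ≈ 4.2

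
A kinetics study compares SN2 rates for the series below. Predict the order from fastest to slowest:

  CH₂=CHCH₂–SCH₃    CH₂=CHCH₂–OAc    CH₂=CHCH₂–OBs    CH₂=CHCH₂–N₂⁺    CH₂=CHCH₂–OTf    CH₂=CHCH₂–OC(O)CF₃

With the same alkyl group throughout, only the leaving group differentiates the rates.
A good leaving group is a weak base: the lower the pKₐ of its conjugate acid, the more readily it departs.
CH₂=CHCH₂–N₂⁺ loses N₂: no meaningful conjugate acid; N₂ departs as an exceptionally stable neutral molecule
CH₂=CHCH₂–OTf loses OTf⁻: pKₐ(CF₃SO₃H (triflic acid)) ≈ -14
CH₂=CHCH₂–OBs loses OBs⁻: pKₐ(p-BrC₆H₄SO₃H) ≈ -2.8
CH₂=CHCH₂–OC(O)CF₃ loses CF₃COO⁻: pKₐ(CF₃COOH) ≈ 0.2
CH₂=CHCH₂–OAc loses AcO⁻: pKₐ(CH₃COOH) ≈ 4.8
CH₂=CHCH₂–SCH₃ loses RS⁻: pKₐ(RSH (a thiol)) ≈ 10.5

CH₂=CHCH₂–N₂⁺ > CH₂=CHCH₂–OTf > CH₂=CHCH₂–OBs > CH₂=CHCH₂–OC(O)CF₃ > CH₂=CHCH₂–OAc > CH₂=CHCH₂–SCH₃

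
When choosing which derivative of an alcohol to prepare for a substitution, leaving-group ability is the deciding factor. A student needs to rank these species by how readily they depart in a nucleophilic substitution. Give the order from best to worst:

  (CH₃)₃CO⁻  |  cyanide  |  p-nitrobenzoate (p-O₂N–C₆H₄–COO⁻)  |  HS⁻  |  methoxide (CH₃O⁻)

p-nitrobenzoate (p-O₂N–C₆H₄–COO⁻): pKₐ(p-nitrobenzoic acid) ≈ 3.4 — electron-withdrawing nitro group stabilises the carboxylate
HS⁻: pKₐ(H₂S) ≈ 7 — larger and more polarisable than the oxygen analogue
cyanide: pKₐ(HCN) ≈ 9.2 — sp carbon stabilises the charge somewhat, but still a poor LG
methoxide (CH₃O⁻): pKₐ(CH₃OH) ≈ 15.5 — strong base; alkoxides do not leave unassisted
(CH₃)₃CO⁻: pKₐ(t-BuOH) ≈ 18

p-nitrobenzoate (p-O₂N–C₆H₄–COO⁻) > HS⁻ > cyanide > methoxide (CH₃O⁻) > (CH₃)₃CO⁻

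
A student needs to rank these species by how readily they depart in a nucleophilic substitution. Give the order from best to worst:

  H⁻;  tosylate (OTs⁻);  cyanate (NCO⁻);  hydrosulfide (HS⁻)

Leaving-group ability tracks the stability of the departed species; conjugate-acid pKₐ is the usual yardstick (lower pKₐ → better LG).
tosylate (OTs⁻): pKₐ(p-CH₃C₆H₄SO₃H (TsOH)) ≈ -2.8
cyanate (NCO⁻): pKₐ(HOCN) ≈ 3.5
hydrosulfide (HS⁻): pKₐ(H₂S) ≈ 7 — larger and more polarisable than the oxygen analogue
H⁻: pKₐ(H₂) ≈ 36 — extremely strong base; leaves only in special hydride-transfer contexts

tosylate (OTs⁻) > cyanate (NCO⁻) > hydrosulfide (HS⁻) > H⁻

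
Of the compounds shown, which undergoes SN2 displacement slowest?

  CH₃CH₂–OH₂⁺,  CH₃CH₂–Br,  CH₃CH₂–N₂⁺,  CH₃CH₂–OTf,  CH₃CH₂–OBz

CH₃CH₂–OBz

The skeletons are identical, so relative rate is governed entirely by leaving-group ability.
Leaving-group ability tracks the stability of the departed species; conjugate-acid pKₐ is the usual yardstick (lower pKₐ → better LG).
CH₃CH₂–N₂⁺ loses N₂: no meaningful conjugate acid; N₂ departs as an exceptionally stable neutral molecule
CH₃CH₂–OTf loses OTf⁻: pKₐ(CF₃SO₃H (triflic acid)) ≈ -14
CH₃CH₂–Br loses Br⁻: pKₐ(HBr) ≈ -9
CH₃CH₂–OH₂⁺ loses H₂O: pKₐ(H₃O⁺) ≈ -1.7
CH₃CH₂–OBz loses PhCOO⁻: pKₐ(C₆H₅COOH) ≈ 4.2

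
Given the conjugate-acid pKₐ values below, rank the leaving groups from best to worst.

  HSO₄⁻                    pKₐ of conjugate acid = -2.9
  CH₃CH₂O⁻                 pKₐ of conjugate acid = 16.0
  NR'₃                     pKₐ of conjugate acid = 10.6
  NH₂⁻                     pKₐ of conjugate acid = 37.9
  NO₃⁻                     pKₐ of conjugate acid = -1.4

Lower conjugate-acid pKₐ ⇒ weaker base ⇒ better leaving group.
Sorting by the given values: HSO₄⁻ (-2.9), NO₃⁻ (-1.4), NR'₃ (10.6), CH₃CH₂O⁻ (16.0), NH₂⁻ (37.9).

HSO₄⁻ > NO₃⁻ > NR'₃ > CH₃CH₂O⁻ > NH₂⁻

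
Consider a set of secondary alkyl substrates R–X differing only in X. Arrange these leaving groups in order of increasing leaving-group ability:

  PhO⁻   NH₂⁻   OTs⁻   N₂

NH₂⁻ < PhO⁻ < OTs⁻ < N₂

N₂: no meaningful conjugate acid; N₂ departs as an exceptionally stable neutral molecule
OTs⁻: pKₐ(p-CH₃C₆H₄SO₃H (TsOH)) ≈ -2.8
PhO⁻: pKₐ(C₆H₅OH (phenol)) ≈ 10
NH₂⁻: pKₐ(NH₃) ≈ 38
Reversing gives the worst-to-best order requested.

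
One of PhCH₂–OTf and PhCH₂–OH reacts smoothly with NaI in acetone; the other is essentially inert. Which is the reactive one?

PhCH₂–OTf

From PhCH₂–OH the departing group would be OH⁻ (pKₐ(H₂O) ≈ 15.7). Strong base; essentially never leaves without prior activation.
From PhCH₂–OTf the leaving group is OTf⁻ (pKₐ(CF₃SO₃H (triflic acid)) ≈ -14). Charge spread over three oxygens and a CF₃ group; the premier leaving group in synthesis.
(In practice PhCH₂–OTf is made from PhCH₂–OH by treatment with Tf₂O / 2,6-lutidine, converting the hydroxyl into a triflate.)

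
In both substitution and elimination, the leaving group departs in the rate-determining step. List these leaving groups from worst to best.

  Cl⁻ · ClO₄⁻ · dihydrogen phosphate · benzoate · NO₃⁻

Leaving-group ability tracks the stability of the departed species; conjugate-acid pKₐ is the usual yardstick (lower pKₐ → better LG).
ClO₄⁻: pKₐ(HClO₄) ≈ -10 — extremely weak base; rarely used for safety reasons
Cl⁻: pKₐ(HCl) ≈ -7
NO₃⁻: pKₐ(HNO₃) ≈ -1.3 — resonance-delocalised over three oxygens
dihydrogen phosphate: pKₐ(H₃PO₄) ≈ 2.1 — moderate base; biological leaving group after further activation
benzoate: pKₐ(C₆H₅COOH) ≈ 4.2
Listed from poorest to best leaving group as asked.

benzoate < dihydrogen phosphate < NO₃⁻ < Cl⁻ < ClO₄⁻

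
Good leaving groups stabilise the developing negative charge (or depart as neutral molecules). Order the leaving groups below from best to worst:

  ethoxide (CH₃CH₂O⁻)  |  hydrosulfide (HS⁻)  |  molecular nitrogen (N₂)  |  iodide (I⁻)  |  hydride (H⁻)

molecular nitrogen (N₂) > iodide (I⁻) > hydrosulfide (HS⁻) > ethoxide (CH₃CH₂O⁻) > hydride (H⁻)

molecular nitrogen (N₂): no meaningful conjugate acid; N₂ departs as an exceptionally stable neutral molecule
iodide (I⁻): pKₐ(HI) ≈ -10
hydrosulfide (HS⁻): pKₐ(H₂S) ≈ 7
ethoxide (CH₃CH₂O⁻): pKₐ(CH₃CH₂OH) ≈ 16
hydride (H⁻): pKₐ(H₂) ≈ 36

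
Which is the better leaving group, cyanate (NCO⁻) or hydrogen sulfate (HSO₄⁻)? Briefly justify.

hydrogen sulfate (HSO₄⁻) is the better leaving group.
pKₐ(H₂SO₄) ≈ -3 versus pKₐ(HOCN) ≈ 3.5: hydrogen sulfate (HSO₄⁻) is the much weaker base.
Conjugate base of a strong mineral acid.

hydrogen sulfate (HSO₄⁻)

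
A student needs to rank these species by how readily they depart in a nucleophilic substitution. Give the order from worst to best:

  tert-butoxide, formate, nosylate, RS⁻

tert-butoxide < RS⁻ < formate < nosylate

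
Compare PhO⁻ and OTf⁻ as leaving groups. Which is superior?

OTf⁻

OTf⁻ is the better leaving group.
pKₐ(CF₃SO₃H (triflic acid)) ≈ -14 versus pKₐ(C₆H₅OH (phenol)) ≈ 10: OTf⁻ is the much weaker base.
Charge spread over three oxygens and a CF₃ group; the premier leaving group in synthesis.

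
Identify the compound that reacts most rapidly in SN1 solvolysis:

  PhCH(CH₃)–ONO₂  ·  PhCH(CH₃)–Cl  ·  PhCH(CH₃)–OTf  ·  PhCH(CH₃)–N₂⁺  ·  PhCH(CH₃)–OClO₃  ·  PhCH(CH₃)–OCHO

Same R in every case — rank the leaving groups.
Leaving-group ability tracks the stability of the departed species; conjugate-acid pKₐ is the usual yardstick (lower pKₐ → better LG).
PhCH(CH₃)–N₂⁺ loses N₂: no meaningful conjugate acid; N₂ departs as an exceptionally stable neutral molecule
PhCH(CH₃)–OTf loses OTf⁻: pKₐ(CF₃SO₃H (triflic acid)) ≈ -14
PhCH(CH₃)–OClO₃ loses ClO₄⁻: pKₐ(HClO₄) ≈ -10
PhCH(CH₃)–Cl loses Cl⁻: pKₐ(HCl) ≈ -7
PhCH(CH₃)–ONO₂ loses NO₃⁻: pKₐ(HNO₃) ≈ -1.3
PhCH(CH₃)–OCHO loses HCOO⁻: pKₐ(HCOOH) ≈ 3.8

PhCH(CH₃)–N₂⁺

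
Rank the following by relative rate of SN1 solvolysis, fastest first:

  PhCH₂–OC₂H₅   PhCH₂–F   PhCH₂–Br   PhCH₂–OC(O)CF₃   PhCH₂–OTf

PhCH₂–OTf > PhCH₂–Br > PhCH₂–OC(O)CF₃ > PhCH₂–F > PhCH₂–OC₂H₅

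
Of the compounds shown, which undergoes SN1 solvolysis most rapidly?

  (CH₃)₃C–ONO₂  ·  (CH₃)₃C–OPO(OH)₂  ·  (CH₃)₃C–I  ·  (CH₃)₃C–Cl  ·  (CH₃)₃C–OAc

Identical carbon frameworks mean the comparison reduces to leaving-group quality.
Leaving-group ability tracks the stability of the departed species; conjugate-acid pKₐ is the usual yardstick (lower pKₐ → better LG).
(CH₃)₃C–I loses I⁻: pKₐ(HI) ≈ -10
(CH₃)₃C–Cl loses Cl⁻: pKₐ(HCl) ≈ -7
(CH₃)₃C–ONO₂ loses NO₃⁻: pKₐ(HNO₃) ≈ -1.3
(CH₃)₃C–OPO(OH)₂ loses H₂PO₄⁻: pKₐ(H₃PO₄) ≈ 2.1
(CH₃)₃C–OAc loses AcO⁻: pKₐ(CH₃COOH) ≈ 4.8

(CH₃)₃C–I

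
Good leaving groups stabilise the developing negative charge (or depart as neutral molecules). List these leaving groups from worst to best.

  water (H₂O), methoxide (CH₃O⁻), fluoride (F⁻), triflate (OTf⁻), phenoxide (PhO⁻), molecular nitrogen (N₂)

methoxide (CH₃O⁻) < phenoxide (PhO⁻) < fluoride (F⁻) < water (H₂O) < triflate (OTf⁻) < molecular nitrogen (N₂)

A good leaving group is a weak base: the lower the pKₐ of its conjugate acid, the more readily it departs.
molecular nitrogen (N₂): no meaningful conjugate acid; N₂ departs as an exceptionally stable neutral molecule
triflate (OTf⁻): pKₐ(CF₃SO₃H (triflic acid)) ≈ -14
water (H₂O): pKₐ(H₃O⁺) ≈ -1.7
fluoride (F⁻): pKₐ(HF) ≈ 3.2
phenoxide (PhO⁻): pKₐ(C₆H₅OH (phenol)) ≈ 10
methoxide (CH₃O⁻): pKₐ(CH₃OH) ≈ 15.5
Listed from poorest to best leaving group as asked.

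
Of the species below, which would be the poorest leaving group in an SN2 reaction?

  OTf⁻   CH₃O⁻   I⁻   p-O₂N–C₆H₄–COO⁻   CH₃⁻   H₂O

CH₃⁻

Rank by basicity of the departing species: weakest base leaves most easily.
OTf⁻: pKₐ(CF₃SO₃H (triflic acid)) ≈ -14
I⁻: pKₐ(HI) ≈ -10
H₂O: pKₐ(H₃O⁺) ≈ -1.7
p-O₂N–C₆H₄–COO⁻: pKₐ(p-nitrobenzoic acid) ≈ 3.4
CH₃O⁻: pKₐ(CH₃OH) ≈ 15.5
CH₃⁻: pKₐ(CH₄) ≈ 48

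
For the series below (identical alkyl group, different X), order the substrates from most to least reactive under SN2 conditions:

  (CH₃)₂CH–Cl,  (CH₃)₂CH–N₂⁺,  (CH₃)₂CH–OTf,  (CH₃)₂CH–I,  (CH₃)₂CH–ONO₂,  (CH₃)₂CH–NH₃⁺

(CH₃)₂CH–N₂⁺ > (CH₃)₂CH–OTf > (CH₃)₂CH–I > (CH₃)₂CH–Cl > (CH₃)₂CH–ONO₂ > (CH₃)₂CH–NH₃⁺

Same R in every case — rank the leaving groups.
A good leaving group is a weak base: the lower the pKₐ of its conjugate acid, the more readily it departs.
(CH₃)₂CH–N₂⁺ loses N₂: no meaningful conjugate acid; N₂ departs as an exceptionally stable neutral molecule
(CH₃)₂CH–OTf loses OTf⁻: pKₐ(CF₃SO₃H (triflic acid)) ≈ -14
(CH₃)₂CH–I loses I⁻: pKₐ(HI) ≈ -10
(CH₃)₂CH–Cl loses Cl⁻: pKₐ(HCl) ≈ -7
(CH₃)₂CH–ONO₂ loses NO₃⁻: pKₐ(HNO₃) ≈ -1.3
(CH₃)₂CH–NH₃⁺ loses NH₃: pKₐ(NH₄⁺) ≈ 9.2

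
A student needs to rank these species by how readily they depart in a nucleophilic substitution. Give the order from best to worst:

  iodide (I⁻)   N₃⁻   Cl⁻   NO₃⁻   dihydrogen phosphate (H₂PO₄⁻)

iodide (I⁻) > Cl⁻ > NO₃⁻ > dihydrogen phosphate (H₂PO₄⁻) > N₃⁻

iodide (I⁻): pKₐ(HI) ≈ -10 — large, highly polarisable; very weak base
Cl⁻: pKₐ(HCl) ≈ -7 — moderately weak base
NO₃⁻: pKₐ(HNO₃) ≈ -1.3 — resonance-delocalised over three oxygens
dihydrogen phosphate (H₂PO₄⁻): pKₐ(H₃PO₄) ≈ 2.1 — moderate base; biological leaving group after further activation
N₃⁻: pKₐ(HN₃) ≈ 4.7 — linear, resonance-stabilised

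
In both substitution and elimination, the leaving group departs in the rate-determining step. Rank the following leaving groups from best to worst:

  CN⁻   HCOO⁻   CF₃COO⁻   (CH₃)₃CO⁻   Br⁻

Br⁻ > CF₃COO⁻ > HCOO⁻ > CN⁻ > (CH₃)₃CO⁻

Rank by basicity of the departing species: weakest base leaves most easily.
Br⁻: pKₐ(HBr) ≈ -9
CF₃COO⁻: pKₐ(CF₃COOH) ≈ 0.2
HCOO⁻: pKₐ(HCOOH) ≈ 3.8
CN⁻: pKₐ(HCN) ≈ 9.2
(CH₃)₃CO⁻: pKₐ(t-BuOH) ≈ 18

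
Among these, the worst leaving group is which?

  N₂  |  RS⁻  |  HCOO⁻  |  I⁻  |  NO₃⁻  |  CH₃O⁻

CH₃O⁻

Leaving-group ability tracks the stability of the departed species; conjugate-acid pKₐ is the usual yardstick (lower pKₐ → better LG).
N₂: no meaningful conjugate acid; N₂ departs as an exceptionally stable neutral molecule
I⁻: pKₐ(HI) ≈ -10
NO₃⁻: pKₐ(HNO₃) ≈ -1.3
HCOO⁻: pKₐ(HCOOH) ≈ 3.8
RS⁻: pKₐ(RSH (a thiol)) ≈ 10.5
CH₃O⁻: pKₐ(CH₃OH) ≈ 15.5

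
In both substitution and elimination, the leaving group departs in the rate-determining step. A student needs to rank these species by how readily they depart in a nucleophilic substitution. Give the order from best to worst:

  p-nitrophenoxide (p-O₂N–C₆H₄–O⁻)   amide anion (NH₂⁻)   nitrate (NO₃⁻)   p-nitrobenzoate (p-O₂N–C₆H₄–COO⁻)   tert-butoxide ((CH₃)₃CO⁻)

nitrate (NO₃⁻) > p-nitrobenzoate (p-O₂N–C₆H₄–COO⁻) > p-nitrophenoxide (p-O₂N–C₆H₄–O⁻) > tert-butoxide ((CH₃)₃CO⁻) > amide anion (NH₂⁻)

Rank by basicity of the departing species: weakest base leaves most easily.
nitrate (NO₃⁻): pKₐ(HNO₃) ≈ -1.3
p-nitrobenzoate (p-O₂N–C₆H₄–COO⁻): pKₐ(p-nitrobenzoic acid) ≈ 3.4
p-nitrophenoxide (p-O₂N–C₆H₄–O⁻): pKₐ(p-nitrophenol) ≈ 7.2 — nitro group delocalises the charge; the classic chromogenic LG
tert-butoxide ((CH₃)₃CO⁻): pKₐ(t-BuOH) ≈ 18 — bulky, strongly basic alkoxide
amide anion (NH₂⁻): pKₐ(NH₃) ≈ 38 — extremely strong base; never a leaving group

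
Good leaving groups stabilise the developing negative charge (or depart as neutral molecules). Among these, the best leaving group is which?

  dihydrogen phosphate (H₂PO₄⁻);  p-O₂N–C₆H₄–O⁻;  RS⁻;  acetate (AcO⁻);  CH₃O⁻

dihydrogen phosphate (H₂PO₄⁻): pKₐ(H₃PO₄) ≈ 2.1
acetate (AcO⁻): pKₐ(CH₃COOH) ≈ 4.8
p-O₂N–C₆H₄–O⁻: pKₐ(p-nitrophenol) ≈ 7.2
RS⁻: pKₐ(RSH (a thiol)) ≈ 10.5
CH₃O⁻: pKₐ(CH₃OH) ≈ 15.5

dihydrogen phosphate (H₂PO₄⁻)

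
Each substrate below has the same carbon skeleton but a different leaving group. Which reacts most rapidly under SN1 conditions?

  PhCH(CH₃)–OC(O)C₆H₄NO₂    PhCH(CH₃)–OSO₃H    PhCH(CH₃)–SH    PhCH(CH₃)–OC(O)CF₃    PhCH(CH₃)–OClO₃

The skeletons are identical, so relative rate is governed entirely by leaving-group ability.
The more stable X⁻ (or X) is on its own — i.e. the weaker a base it is — the better a leaving group it makes.
PhCH(CH₃)–OClO₃ loses ClO₄⁻: pKₐ(HClO₄) ≈ -10
PhCH(CH₃)–OSO₃H loses HSO₄⁻: pKₐ(H₂SO₄) ≈ -3
PhCH(CH₃)–OC(O)CF₃ loses CF₃COO⁻: pKₐ(CF₃COOH) ≈ 0.2
PhCH(CH₃)–OC(O)C₆H₄NO₂ loses p-O₂N–C₆H₄–COO⁻: pKₐ(p-nitrobenzoic acid) ≈ 3.4
PhCH(CH₃)–SH loses HS⁻: pKₐ(H₂S) ≈ 7

PhCH(CH₃)–OClO₃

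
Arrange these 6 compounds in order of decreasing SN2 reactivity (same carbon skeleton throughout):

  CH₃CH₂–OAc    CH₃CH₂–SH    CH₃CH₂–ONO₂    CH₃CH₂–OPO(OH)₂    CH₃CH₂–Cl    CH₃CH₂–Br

Same R in every case — rank the leaving groups.
Rank by basicity of the departing species: weakest base leaves most easily.
CH₃CH₂–Br loses Br⁻: pKₐ(HBr) ≈ -9
CH₃CH₂–Cl loses Cl⁻: pKₐ(HCl) ≈ -7
CH₃CH₂–ONO₂ loses NO₃⁻: pKₐ(HNO₃) ≈ -1.3
CH₃CH₂–OPO(OH)₂ loses H₂PO₄⁻: pKₐ(H₃PO₄) ≈ 2.1
CH₃CH₂–OAc loses AcO⁻: pKₐ(CH₃COOH) ≈ 4.8
CH₃CH₂–SH loses HS⁻: pKₐ(H₂S) ≈ 7

CH₃CH₂–Br > CH₃CH₂–Cl > CH₃CH₂–ONO₂ > CH₃CH₂–OPO(OH)₂ > CH₃CH₂–OAc > CH₃CH₂–SH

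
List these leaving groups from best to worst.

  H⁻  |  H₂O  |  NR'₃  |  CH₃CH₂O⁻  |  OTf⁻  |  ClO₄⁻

OTf⁻: pKₐ(CF₃SO₃H (triflic acid)) ≈ -14
ClO₄⁻: pKₐ(HClO₄) ≈ -10
H₂O: pKₐ(H₃O⁺) ≈ -1.7
NR'₃: pKₐ(R'₃NH⁺) ≈ 10.7
CH₃CH₂O⁻: pKₐ(CH₃CH₂OH) ≈ 16
H⁻: pKₐ(H₂) ≈ 36

OTf⁻ > ClO₄⁻ > H₂O > NR'₃ > CH₃CH₂O⁻ > H⁻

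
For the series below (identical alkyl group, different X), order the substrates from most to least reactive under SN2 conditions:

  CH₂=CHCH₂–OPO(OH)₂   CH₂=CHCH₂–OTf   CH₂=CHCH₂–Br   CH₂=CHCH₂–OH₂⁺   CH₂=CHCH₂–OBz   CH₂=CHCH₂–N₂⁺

Identical carbon frameworks mean the comparison reduces to leaving-group quality.
The more stable X⁻ (or X) is on its own — i.e. the weaker a base it is — the better a leaving group it makes.
CH₂=CHCH₂–N₂⁺ loses N₂: no meaningful conjugate acid; N₂ departs as an exceptionally stable neutral molecule
CH₂=CHCH₂–OTf loses OTf⁻: pKₐ(CF₃SO₃H (triflic acid)) ≈ -14
CH₂=CHCH₂–Br loses Br⁻: pKₐ(HBr) ≈ -9
CH₂=CHCH₂–OH₂⁺ loses H₂O: pKₐ(H₃O⁺) ≈ -1.7
CH₂=CHCH₂–OPO(OH)₂ loses H₂PO₄⁻: pKₐ(H₃PO₄) ≈ 2.1
CH₂=CHCH₂–OBz loses PhCOO⁻: pKₐ(C₆H₅COOH) ≈ 4.2

CH₂=CHCH₂–N₂⁺ > CH₂=CHCH₂–OTf > CH₂=CHCH₂–Br > CH₂=CHCH₂–OH₂⁺ > CH₂=CHCH₂–OPO(OH)₂ > CH₂=CHCH₂–OBz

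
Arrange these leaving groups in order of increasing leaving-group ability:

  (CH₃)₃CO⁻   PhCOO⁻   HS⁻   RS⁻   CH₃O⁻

PhCOO⁻: pKₐ(C₆H₅COOH) ≈ 4.2 — aryl carboxylate
HS⁻: pKₐ(H₂S) ≈ 7 — larger and more polarisable than the oxygen analogue
RS⁻: pKₐ(RSH (a thiol)) ≈ 10.5 — moderately basic; rarely leaves without activation
CH₃O⁻: pKₐ(CH₃OH) ≈ 15.5 — strong base; alkoxides do not leave unassisted
(CH₃)₃CO⁻: pKₐ(t-BuOH) ≈ 18 — bulky, strongly basic alkoxide
Reversing gives the worst-to-best order requested.

(CH₃)₃CO⁻ < CH₃O⁻ < RS⁻ < HS⁻ < PhCOO⁻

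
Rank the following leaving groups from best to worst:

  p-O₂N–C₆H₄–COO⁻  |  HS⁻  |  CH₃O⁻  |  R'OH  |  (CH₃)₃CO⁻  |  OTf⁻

OTf⁻ > R'OH > p-O₂N–C₆H₄–COO⁻ > HS⁻ > CH₃O⁻ > (CH₃)₃CO⁻

Leaving-group ability tracks the stability of the departed species; conjugate-acid pKₐ is the usual yardstick (lower pKₐ → better LG).
OTf⁻: pKₐ(CF₃SO₃H (triflic acid)) ≈ -14
R'OH: pKₐ(R'OH₂⁺) ≈ -2.4
p-O₂N–C₆H₄–COO⁻: pKₐ(p-nitrobenzoic acid) ≈ 3.4
HS⁻: pKₐ(H₂S) ≈ 7
CH₃O⁻: pKₐ(CH₃OH) ≈ 15.5
(CH₃)₃CO⁻: pKₐ(t-BuOH) ≈ 18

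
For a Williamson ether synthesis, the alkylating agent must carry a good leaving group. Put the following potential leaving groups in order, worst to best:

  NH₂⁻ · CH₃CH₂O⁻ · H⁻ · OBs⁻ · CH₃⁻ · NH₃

Rank by basicity of the departing species: weakest base leaves most easily.
OBs⁻: pKₐ(p-BrC₆H₄SO₃H) ≈ -2.8 — arenesulfonate with a p-bromo substituent
NH₃: pKₐ(NH₄⁺) ≈ 9.2
CH₃CH₂O⁻: pKₐ(CH₃CH₂OH) ≈ 16 — strong base; alkoxides do not leave unassisted
H⁻: pKₐ(H₂) ≈ 36 — extremely strong base; leaves only in special hydride-transfer contexts
NH₂⁻: pKₐ(NH₃) ≈ 38 — extremely strong base; never a leaving group
CH₃⁻: pKₐ(CH₄) ≈ 48
The question asks for worst first, so the sequence is read in increasing leaving-group ability.

CH₃⁻ < NH₂⁻ < H⁻ < CH₃CH₂O⁻ < NH₃ < OBs⁻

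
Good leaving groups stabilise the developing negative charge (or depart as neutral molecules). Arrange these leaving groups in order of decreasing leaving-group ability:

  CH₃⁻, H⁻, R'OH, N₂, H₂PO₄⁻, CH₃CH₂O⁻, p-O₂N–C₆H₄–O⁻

Rank by basicity of the departing species: weakest base leaves most easily.
N₂: no meaningful conjugate acid; N₂ departs as an exceptionally stable neutral molecule
R'OH: pKₐ(R'OH₂⁺) ≈ -2.4
H₂PO₄⁻: pKₐ(H₃PO₄) ≈ 2.1
p-O₂N–C₆H₄–O⁻: pKₐ(p-nitrophenol) ≈ 7.2
CH₃CH₂O⁻: pKₐ(CH₃CH₂OH) ≈ 16
H⁻: pKₐ(H₂) ≈ 36
CH₃⁻: pKₐ(CH₄) ≈ 48

N₂ > R'OH > H₂PO₄⁻ > p-O₂N–C₆H₄–O⁻ > CH₃CH₂O⁻ > H⁻ > CH₃⁻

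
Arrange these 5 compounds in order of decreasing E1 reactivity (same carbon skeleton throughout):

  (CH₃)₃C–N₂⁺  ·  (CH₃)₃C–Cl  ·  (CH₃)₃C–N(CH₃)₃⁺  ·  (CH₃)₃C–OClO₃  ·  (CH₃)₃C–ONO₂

With the same alkyl group throughout, only the leaving group differentiates the rates.
The more stable X⁻ (or X) is on its own — i.e. the weaker a base it is — the better a leaving group it makes.
(CH₃)₃C–N₂⁺ loses N₂: no meaningful conjugate acid; N₂ departs as an exceptionally stable neutral molecule
(CH₃)₃C–OClO₃ loses ClO₄⁻: pKₐ(HClO₄) ≈ -10
(CH₃)₃C–Cl loses Cl⁻: pKₐ(HCl) ≈ -7
(CH₃)₃C–ONO₂ loses NO₃⁻: pKₐ(HNO₃) ≈ -1.3
(CH₃)₃C–N(CH₃)₃⁺ loses NR'₃: pKₐ(R'₃NH⁺) ≈ 10.7

(CH₃)₃C–N₂⁺ > (CH₃)₃C–OClO₃ > (CH₃)₃C–Cl > (CH₃)₃C–ONO₂ > (CH₃)₃C–N(CH₃)₃⁺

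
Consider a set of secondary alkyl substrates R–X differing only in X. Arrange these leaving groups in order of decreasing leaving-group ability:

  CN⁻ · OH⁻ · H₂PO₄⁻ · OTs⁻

OTs⁻ > H₂PO₄⁻ > CN⁻ > OH⁻

OTs⁻: pKₐ(p-CH₃C₆H₄SO₃H (TsOH)) ≈ -2.8 — resonance-delocalised arenesulfonate
H₂PO₄⁻: pKₐ(H₃PO₄) ≈ 2.1 — moderate base; biological leaving group after further activation
CN⁻: pKₐ(HCN) ≈ 9.2 — sp carbon stabilises the charge somewhat, but still a poor LG
OH⁻: pKₐ(H₂O) ≈ 15.7 — strong base; essentially never leaves without prior activation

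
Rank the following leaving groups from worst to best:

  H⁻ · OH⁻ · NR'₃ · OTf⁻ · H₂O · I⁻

H⁻ < OH⁻ < NR'₃ < H₂O < I⁻ < OTf⁻

Leaving-group ability tracks the stability of the departed species; conjugate-acid pKₐ is the usual yardstick (lower pKₐ → better LG).
OTf⁻: pKₐ(CF₃SO₃H (triflic acid)) ≈ -14 — charge spread over three oxygens and a CF₃ group; the premier leaving group in synthesis
I⁻: pKₐ(HI) ≈ -10 — large, highly polarisable; very weak base
H₂O: pKₐ(H₃O⁺) ≈ -1.7
NR'₃: pKₐ(R'₃NH⁺) ≈ 10.7
OH⁻: pKₐ(H₂O) ≈ 15.7
H⁻: pKₐ(H₂) ≈ 36
The question asks for worst first, so the sequence is read in increasing leaving-group ability.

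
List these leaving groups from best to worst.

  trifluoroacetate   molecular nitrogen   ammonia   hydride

molecular nitrogen > trifluoroacetate > ammonia > hydride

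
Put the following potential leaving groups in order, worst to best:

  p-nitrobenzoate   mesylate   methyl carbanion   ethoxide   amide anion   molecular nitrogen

Leaving-group ability tracks the stability of the departed species; conjugate-acid pKₐ is the usual yardstick (lower pKₐ → better LG).
molecular nitrogen: no meaningful conjugate acid; N₂ departs as an exceptionally stable neutral molecule
mesylate: pKₐ(CH₃SO₃H (MsOH)) ≈ -1.9
p-nitrobenzoate: pKₐ(p-nitrobenzoic acid) ≈ 3.4
ethoxide: pKₐ(CH₃CH₂OH) ≈ 16
amide anion: pKₐ(NH₃) ≈ 38
methyl carbanion: pKₐ(CH₄) ≈ 48
The question asks for worst first, so the sequence is read in increasing leaving-group ability.

methyl carbanion < amide anion < ethoxide < p-nitrobenzoate < mesylate < molecular nitrogen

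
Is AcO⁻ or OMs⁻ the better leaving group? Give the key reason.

OMs⁻

OMs⁻ is the better leaving group.
pKₐ(CH₃SO₃H (MsOH)) ≈ -1.9 versus pKₐ(CH₃COOH) ≈ 4.8: OMs⁻ is the much weaker base.
Resonance-delocalised alkanesulfonate.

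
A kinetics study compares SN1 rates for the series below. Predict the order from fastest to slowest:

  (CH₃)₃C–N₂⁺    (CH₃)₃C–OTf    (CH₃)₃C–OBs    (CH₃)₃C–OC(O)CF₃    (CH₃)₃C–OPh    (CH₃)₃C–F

With the same alkyl group throughout, only the leaving group differentiates the rates.
A good leaving group is a weak base: the lower the pKₐ of its conjugate acid, the more readily it departs.
(CH₃)₃C–N₂⁺ loses N₂: no meaningful conjugate acid; N₂ departs as an exceptionally stable neutral molecule
(CH₃)₃C–OTf loses OTf⁻: pKₐ(CF₃SO₃H (triflic acid)) ≈ -14
(CH₃)₃C–OBs loses OBs⁻: pKₐ(p-BrC₆H₄SO₃H) ≈ -2.8
(CH₃)₃C–OC(O)CF₃ loses CF₃COO⁻: pKₐ(CF₃COOH) ≈ 0.2
(CH₃)₃C–F loses F⁻: pKₐ(HF) ≈ 3.2
(CH₃)₃C–OPh loses PhO⁻: pKₐ(C₆H₅OH (phenol)) ≈ 10

(CH₃)₃C–N₂⁺ > (CH₃)₃C–OTf > (CH₃)₃C–OBs > (CH₃)₃C–OC(O)CF₃ > (CH₃)₃C–F > (CH₃)₃C–OPh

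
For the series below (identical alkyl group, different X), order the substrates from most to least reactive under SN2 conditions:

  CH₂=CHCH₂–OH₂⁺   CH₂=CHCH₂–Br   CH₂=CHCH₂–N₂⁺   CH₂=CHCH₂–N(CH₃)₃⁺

CH₂=CHCH₂–N₂⁺ > CH₂=CHCH₂–Br > CH₂=CHCH₂–OH₂⁺ > CH₂=CHCH₂–N(CH₃)₃⁺

The skeletons are identical, so relative rate is governed entirely by leaving-group ability.
Rank by basicity of the departing species: weakest base leaves most easily.
CH₂=CHCH₂–N₂⁺ loses N₂: no meaningful conjugate acid; N₂ departs as an exceptionally stable neutral molecule
CH₂=CHCH₂–Br loses Br⁻: pKₐ(HBr) ≈ -9
CH₂=CHCH₂–OH₂⁺ loses H₂O: pKₐ(H₃O⁺) ≈ -1.7
CH₂=CHCH₂–N(CH₃)₃⁺ loses NR'₃: pKₐ(R'₃NH⁺) ≈ 10.7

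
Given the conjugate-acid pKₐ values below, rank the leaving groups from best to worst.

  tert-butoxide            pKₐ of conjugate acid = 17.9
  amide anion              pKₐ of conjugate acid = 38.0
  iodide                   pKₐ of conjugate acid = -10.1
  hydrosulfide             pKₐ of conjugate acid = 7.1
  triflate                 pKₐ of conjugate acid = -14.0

triflate > iodide > hydrosulfide > tert-butoxide > amide anion

Lower conjugate-acid pKₐ ⇒ weaker base ⇒ better leaving group.
Sorting by the given values: triflate (-14.0), iodide (-10.1), hydrosulfide (7.1), tert-butoxide (17.9), amide anion (38.0).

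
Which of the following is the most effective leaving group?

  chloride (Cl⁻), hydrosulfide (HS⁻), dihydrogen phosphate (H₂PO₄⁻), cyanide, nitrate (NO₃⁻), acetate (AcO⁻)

chloride (Cl⁻)

Rank by basicity of the departing species: weakest base leaves most easily.
chloride (Cl⁻): pKₐ(HCl) ≈ -7
nitrate (NO₃⁻): pKₐ(HNO₃) ≈ -1.3
dihydrogen phosphate (H₂PO₄⁻): pKₐ(H₃PO₄) ≈ 2.1
acetate (AcO⁻): pKₐ(CH₃COOH) ≈ 4.8
hydrosulfide (HS⁻): pKₐ(H₂S) ≈ 7
cyanide: pKₐ(HCN) ≈ 9.2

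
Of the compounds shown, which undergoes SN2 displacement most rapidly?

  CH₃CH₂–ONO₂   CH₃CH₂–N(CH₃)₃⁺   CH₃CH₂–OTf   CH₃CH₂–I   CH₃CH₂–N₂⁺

The skeletons are identical, so relative rate is governed entirely by leaving-group ability.
Leaving-group ability tracks the stability of the departed species; conjugate-acid pKₐ is the usual yardstick (lower pKₐ → better LG).
CH₃CH₂–N₂⁺ loses N₂: no meaningful conjugate acid; N₂ departs as an exceptionally stable neutral molecule
CH₃CH₂–OTf loses OTf⁻: pKₐ(CF₃SO₃H (triflic acid)) ≈ -14
CH₃CH₂–I loses I⁻: pKₐ(HI) ≈ -10
CH₃CH₂–ONO₂ loses NO₃⁻: pKₐ(HNO₃) ≈ -1.3
CH₃CH₂–N(CH₃)₃⁺ loses NR'₃: pKₐ(R'₃NH⁺) ≈ 10.7

CH₃CH₂–N₂⁺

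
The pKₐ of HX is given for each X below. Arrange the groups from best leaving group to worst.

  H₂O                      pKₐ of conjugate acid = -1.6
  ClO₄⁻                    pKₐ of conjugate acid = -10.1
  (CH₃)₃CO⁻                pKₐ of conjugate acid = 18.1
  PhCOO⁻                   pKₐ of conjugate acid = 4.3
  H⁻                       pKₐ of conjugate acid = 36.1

ClO₄⁻ > H₂O > PhCOO⁻ > (CH₃)₃CO⁻ > H⁻

Lower conjugate-acid pKₐ ⇒ weaker base ⇒ better leaving group.
Sorting by the given values: ClO₄⁻ (-10.1), H₂O (-1.6), PhCOO⁻ (4.3), (CH₃)₃CO⁻ (18.1), H⁻ (36.1).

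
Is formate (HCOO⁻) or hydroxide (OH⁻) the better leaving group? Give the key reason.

formate (HCOO⁻) is the better leaving group.
pKₐ(HCOOH) ≈ 3.8 versus pKₐ(H₂O) ≈ 15.7: formate (HCOO⁻) is the much weaker base.
Resonance-stabilised carboxylate.

formate (HCOO⁻)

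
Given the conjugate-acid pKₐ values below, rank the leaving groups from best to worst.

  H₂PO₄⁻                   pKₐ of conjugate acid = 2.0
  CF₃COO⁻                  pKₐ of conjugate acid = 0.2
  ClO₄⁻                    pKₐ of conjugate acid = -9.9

Lower conjugate-acid pKₐ ⇒ weaker base ⇒ better leaving group.
Sorting by the given values: ClO₄⁻ (-9.9), CF₃COO⁻ (0.2), H₂PO₄⁻ (2.0).

ClO₄⁻ > CF₃COO⁻ > H₂PO₄⁻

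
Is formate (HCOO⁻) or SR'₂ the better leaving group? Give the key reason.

SR'₂

SR'₂ is the better leaving group.
pKₐ(R'₂SH⁺) ≈ -7 versus pKₐ(HCOOH) ≈ 3.8: SR'₂ is the much weaker base.
Neutral; leaves from a sulfonium salt (R–SR'₂⁺).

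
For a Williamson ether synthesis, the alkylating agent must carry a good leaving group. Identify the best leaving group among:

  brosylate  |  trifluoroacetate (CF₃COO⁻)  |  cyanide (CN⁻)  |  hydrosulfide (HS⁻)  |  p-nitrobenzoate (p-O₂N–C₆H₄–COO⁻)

brosylate: pKₐ(p-BrC₆H₄SO₃H) ≈ -2.8
trifluoroacetate (CF₃COO⁻): pKₐ(CF₃COOH) ≈ 0.2
p-nitrobenzoate (p-O₂N–C₆H₄–COO⁻): pKₐ(p-nitrobenzoic acid) ≈ 3.4
hydrosulfide (HS⁻): pKₐ(H₂S) ≈ 7
cyanide (CN⁻): pKₐ(HCN) ≈ 9.2

brosylate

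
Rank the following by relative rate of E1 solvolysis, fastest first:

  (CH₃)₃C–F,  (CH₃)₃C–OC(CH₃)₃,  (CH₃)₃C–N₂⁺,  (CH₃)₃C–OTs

Same R in every case — rank the leaving groups.
A good leaving group is a weak base: the lower the pKₐ of its conjugate acid, the more readily it departs.
(CH₃)₃C–N₂⁺ loses N₂: no meaningful conjugate acid; N₂ departs as an exceptionally stable neutral molecule
(CH₃)₃C–OTs loses OTs⁻: pKₐ(p-CH₃C₆H₄SO₃H (TsOH)) ≈ -2.8
(CH₃)₃C–F loses F⁻: pKₐ(HF) ≈ 3.2
(CH₃)₃C–OC(CH₃)₃ loses (CH₃)₃CO⁻: pKₐ(t-BuOH) ≈ 18

(CH₃)₃C–N₂⁺ > (CH₃)₃C–OTs > (CH₃)₃C–F > (CH₃)₃C–OC(CH₃)₃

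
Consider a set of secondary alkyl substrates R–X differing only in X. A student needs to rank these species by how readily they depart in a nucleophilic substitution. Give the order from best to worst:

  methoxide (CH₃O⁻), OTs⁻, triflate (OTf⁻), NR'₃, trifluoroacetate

Rank by basicity of the departing species: weakest base leaves most easily.
triflate (OTf⁻): pKₐ(CF₃SO₃H (triflic acid)) ≈ -14
OTs⁻: pKₐ(p-CH₃C₆H₄SO₃H (TsOH)) ≈ -2.8 — resonance-delocalised arenesulfonate
trifluoroacetate: pKₐ(CF₃COOH) ≈ 0.2
NR'₃: pKₐ(R'₃NH⁺) ≈ 10.7 — neutral but still a fairly strong base; Hofmann-elimination LG
methoxide (CH₃O⁻): pKₐ(CH₃OH) ≈ 15.5 — strong base; alkoxides do not leave unassisted

triflate (OTf⁻) > OTs⁻ > trifluoroacetate > NR'₃ > methoxide (CH₃O⁻)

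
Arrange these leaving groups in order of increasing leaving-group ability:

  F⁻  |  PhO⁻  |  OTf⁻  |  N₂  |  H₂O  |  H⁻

N₂: no meaningful conjugate acid; N₂ departs as an exceptionally stable neutral molecule
OTf⁻: pKₐ(CF₃SO₃H (triflic acid)) ≈ -14
H₂O: pKₐ(H₃O⁺) ≈ -1.7
F⁻: pKₐ(HF) ≈ 3.2
PhO⁻: pKₐ(C₆H₅OH (phenol)) ≈ 10
H⁻: pKₐ(H₂) ≈ 36
Reversing gives the worst-to-best order requested.

H⁻ < PhO⁻ < F⁻ < H₂O < OTf⁻ < N₂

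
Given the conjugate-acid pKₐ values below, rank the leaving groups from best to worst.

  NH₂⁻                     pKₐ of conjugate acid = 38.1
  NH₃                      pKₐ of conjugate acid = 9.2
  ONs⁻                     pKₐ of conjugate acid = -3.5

ONs⁻ > NH₃ > NH₂⁻

Lower conjugate-acid pKₐ ⇒ weaker base ⇒ better leaving group.
Sorting by the given values: ONs⁻ (-3.5), NH₃ (9.2), NH₂⁻ (38.1).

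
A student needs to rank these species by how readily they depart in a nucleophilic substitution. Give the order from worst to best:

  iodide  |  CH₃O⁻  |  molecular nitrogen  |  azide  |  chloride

molecular nitrogen: no meaningful conjugate acid; N₂ departs as an exceptionally stable neutral molecule
iodide: pKₐ(HI) ≈ -10
chloride: pKₐ(HCl) ≈ -7
azide: pKₐ(HN₃) ≈ 4.7 — linear, resonance-stabilised
CH₃O⁻: pKₐ(CH₃OH) ≈ 15.5 — strong base; alkoxides do not leave unassisted
The question asks for worst first, so the sequence is read in increasing leaving-group ability.

CH₃O⁻ < azide < chloride < iodide < molecular nitrogen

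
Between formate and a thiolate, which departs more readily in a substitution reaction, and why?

formate is the better leaving group.
pKₐ(HCOOH) ≈ 3.8 versus pKₐ(RSH (a thiol)) ≈ 10.5: formate is the much weaker base.
Resonance-stabilised carboxylate.

formate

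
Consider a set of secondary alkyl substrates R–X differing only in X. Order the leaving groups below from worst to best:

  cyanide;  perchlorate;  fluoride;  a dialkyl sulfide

perchlorate: pKₐ(HClO₄) ≈ -10
a dialkyl sulfide: pKₐ(R'₂SH⁺) ≈ -7
fluoride: pKₐ(HF) ≈ 3.2
cyanide: pKₐ(HCN) ≈ 9.2
The question asks for worst first, so the sequence is read in increasing leaving-group ability.

cyanide < fluoride < a dialkyl sulfide < perchlorate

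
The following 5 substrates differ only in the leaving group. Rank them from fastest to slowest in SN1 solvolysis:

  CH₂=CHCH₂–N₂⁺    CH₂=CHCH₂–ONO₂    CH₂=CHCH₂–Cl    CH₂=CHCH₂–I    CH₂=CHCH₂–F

With the same alkyl group throughout, only the leaving group differentiates the rates.
Rank by basicity of the departing species: weakest base leaves most easily.
CH₂=CHCH₂–N₂⁺ loses N₂: no meaningful conjugate acid; N₂ departs as an exceptionally stable neutral molecule
CH₂=CHCH₂–I loses I⁻: pKₐ(HI) ≈ -10
CH₂=CHCH₂–Cl loses Cl⁻: pKₐ(HCl) ≈ -7
CH₂=CHCH₂–ONO₂ loses NO₃⁻: pKₐ(HNO₃) ≈ -1.3
CH₂=CHCH₂–F loses F⁻: pKₐ(HF) ≈ 3.2

CH₂=CHCH₂–N₂⁺ > CH₂=CHCH₂–I > CH₂=CHCH₂–Cl > CH₂=CHCH₂–ONO₂ > CH₂=CHCH₂–F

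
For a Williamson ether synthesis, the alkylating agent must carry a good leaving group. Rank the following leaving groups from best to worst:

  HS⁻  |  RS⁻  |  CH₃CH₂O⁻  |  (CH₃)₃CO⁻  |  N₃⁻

N₃⁻: pKₐ(HN₃) ≈ 4.7
HS⁻: pKₐ(H₂S) ≈ 7
RS⁻: pKₐ(RSH (a thiol)) ≈ 10.5
CH₃CH₂O⁻: pKₐ(CH₃CH₂OH) ≈ 16
(CH₃)₃CO⁻: pKₐ(t-BuOH) ≈ 18

N₃⁻ > HS⁻ > RS⁻ > CH₃CH₂O⁻ > (CH₃)₃CO⁻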